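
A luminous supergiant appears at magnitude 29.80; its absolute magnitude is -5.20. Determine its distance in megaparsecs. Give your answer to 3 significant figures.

d ≈ 100 Mpc

μ = m − M = 35.000
m − M = 5 log₁₀ d − 5
log₁₀ d = (m − M)/5 + 1 = 8.0000
d = 10^8.0000 = 1.000×10^8 pc
= 100.0 Mpc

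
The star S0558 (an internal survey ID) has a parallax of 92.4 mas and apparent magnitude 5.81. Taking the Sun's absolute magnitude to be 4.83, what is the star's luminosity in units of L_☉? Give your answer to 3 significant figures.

d = 1/p = 1000/92.4 mas = 10.82 pc
M = m − 5 log₁₀ d + 5 = 5.81 − 5·1.0343 + 5 = 5.638
M − M_☉ = 5.638 − 4.83 = 0.808
L/L_☉ = 10^(−0.4 × 0.808) = 0.4750

L/L_☉ ≈ 0.475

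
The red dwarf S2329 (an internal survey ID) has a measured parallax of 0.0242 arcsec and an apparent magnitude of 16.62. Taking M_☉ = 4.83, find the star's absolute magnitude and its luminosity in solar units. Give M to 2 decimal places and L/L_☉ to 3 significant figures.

M ≈ 13.54; L/L_☉ ≈ 3.28×10^-4

d = 1/p = 1/0.0242″ = 41.32 pc
M = m − 5 log₁₀ d + 5 = 16.62 − 5·1.6162 + 5 = 13.539
M − M_☉ = 13.539 − 4.83 = 8.709
L/L_☉ = 10^(−0.4 × 8.709) = 3.284×10^-4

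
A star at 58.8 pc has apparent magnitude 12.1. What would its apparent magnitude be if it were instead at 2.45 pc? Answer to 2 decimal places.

m ≈ 5.20

Flux ∝ 1/d², so Δm = 5 log₁₀(d₂/d₁) = 5 log₁₀(2.45/58.8) = -6.901
m₂ = m₁ + Δm = 12.1 + (-6.901) = 5.199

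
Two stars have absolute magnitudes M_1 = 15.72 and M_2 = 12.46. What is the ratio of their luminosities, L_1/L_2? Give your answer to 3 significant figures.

L_1/L_2 ≈ 0.0497

ΔM = M_1 − M_2 = 3.26
L_1/L_2 = 10^(−0.4 ΔM) = 10^-1.304 = 0.04966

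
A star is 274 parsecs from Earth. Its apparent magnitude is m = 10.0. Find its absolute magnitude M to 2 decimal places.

M ≈ 2.81

5 log₁₀(d/10 pc) = 5 log₁₀(274.0) − 5 = 7.189
M = m − 5 log₁₀(d/10) = 10.0 − 7.189 = 2.811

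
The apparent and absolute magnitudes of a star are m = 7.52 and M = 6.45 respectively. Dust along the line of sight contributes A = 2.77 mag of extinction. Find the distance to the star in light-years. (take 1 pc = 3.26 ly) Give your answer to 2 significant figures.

d ≈ 15 ly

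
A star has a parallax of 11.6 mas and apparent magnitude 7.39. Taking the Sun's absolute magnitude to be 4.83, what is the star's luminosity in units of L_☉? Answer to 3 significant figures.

L/L_☉ ≈ 7.03

d = 1/p = 1000/11.6 mas = 86.21 pc
M = m − 5 log₁₀ d + 5 = 7.39 − 5·1.9355 + 5 = 2.712
M − M_☉ = 2.712 − 4.83 = -2.118
L/L_☉ = 10^(−0.4 × -2.118) = 7.032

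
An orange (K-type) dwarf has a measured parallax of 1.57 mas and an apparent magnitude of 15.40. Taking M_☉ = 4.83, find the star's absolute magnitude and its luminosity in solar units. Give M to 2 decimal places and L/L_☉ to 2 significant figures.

M ≈ 6.38; L/L_☉ ≈ 0.24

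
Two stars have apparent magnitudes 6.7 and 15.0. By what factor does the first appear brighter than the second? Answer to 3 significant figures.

Magnitude difference = -8.3
Flux ratio = 10^(−0.4 Δm) = 10^(−0.4 × -8.3) = 10^3.320 = 2089

2090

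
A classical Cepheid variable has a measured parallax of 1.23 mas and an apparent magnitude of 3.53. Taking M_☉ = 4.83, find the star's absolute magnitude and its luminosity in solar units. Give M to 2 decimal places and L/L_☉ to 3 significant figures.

d = 1/p = 1000/1.23 mas = 813.0 pc
M = m − 5 log₁₀ d + 5 = 3.53 − 5·2.9101 + 5 = -6.020
M − M_☉ = -6.020 − 4.83 = -10.850
L/L_☉ = 10^(−0.4 × -10.850) = 21890

M ≈ -6.02; L/L_☉ ≈ 21900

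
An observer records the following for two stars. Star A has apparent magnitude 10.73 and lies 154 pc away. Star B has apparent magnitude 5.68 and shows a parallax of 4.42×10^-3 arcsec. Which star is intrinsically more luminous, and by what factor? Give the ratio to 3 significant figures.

Star B is more luminous, by a factor of 226.

Star A: M = m − 5 log₁₀ d + 5 = 10.73 − 5·2.1875 + 5 = 4.792
Star B: d = 1/p = 1/4.42×10^-3″ = 226.2 pc
Star B: M = m − 5 log₁₀ d + 5 = 5.68 − 5·2.3546 + 5 = -1.093
ΔM = M_A − M_B = 4.792 − (-1.093) = 5.885; smaller M is more luminous → Star B.
L ratio = 10^(0.4 |ΔM|) = 10^2.354 = 226.0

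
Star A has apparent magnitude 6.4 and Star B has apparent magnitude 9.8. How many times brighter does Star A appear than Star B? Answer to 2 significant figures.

23

Magnitude difference = -3.4
Flux ratio = 10^(−0.4 Δm) = 10^(−0.4 × -3.4) = 10^1.360 = 22.91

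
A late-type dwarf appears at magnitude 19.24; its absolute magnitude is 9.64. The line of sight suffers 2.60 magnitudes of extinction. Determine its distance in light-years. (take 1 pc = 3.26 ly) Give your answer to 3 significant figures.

d ≈ 819 ly

m − M = 5 log₁₀(d/10 pc) + A  ⇒  19.24 − (9.64) − 2.60 = 5 log₁₀(d/10)
7.000 = 5 log₁₀(d/10)
log₁₀ d = (m − M − A)/5 + 1 = 2.4000
d = 10^2.4000 = 251.2 pc
= 818.9 ly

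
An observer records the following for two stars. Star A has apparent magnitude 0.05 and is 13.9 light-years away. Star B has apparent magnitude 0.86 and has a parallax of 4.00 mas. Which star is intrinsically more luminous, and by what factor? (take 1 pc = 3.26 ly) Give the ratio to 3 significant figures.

Star A: d = 13.9 ly / 3.26 = 4.264 pc
Star A: M = m − 5 log₁₀ d + 5 = 0.05 − 5·0.6298 + 5 = 1.901
Star B: p = 4.00 mas = 4.00×10^-3″ → d = 1/p = 250.0 pc
Star B: M = m − 5 log₁₀ d + 5 = 0.86 − 5·2.3979 + 5 = -6.130
ΔM = M_A − M_B = 1.901 − (-6.130) = 8.031; smaller M is more luminous → Star B.
L ratio = 10^(0.4 |ΔM|) = 10^3.212 = 1630

Star B is more luminous, by a factor of 1630.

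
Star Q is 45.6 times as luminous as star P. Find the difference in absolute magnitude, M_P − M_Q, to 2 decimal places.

Pogson: ΔM = −2.5 log₁₀(ratio) = −2.5 log₁₀(45.6) = −2.5 × 1.6590 = -4.147
Star Q is brighter so has the smaller magnitude: M_P − M_Q is positive.

M_P − M_Q ≈ 4.15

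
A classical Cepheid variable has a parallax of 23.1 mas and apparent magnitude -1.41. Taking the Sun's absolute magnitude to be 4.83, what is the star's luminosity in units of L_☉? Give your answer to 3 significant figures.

d = 1/p = 1000/23.1 mas = 43.29 pc
M = m − 5 log₁₀ d + 5 = -1.41 − 5·1.6364 + 5 = -4.592
M − M_☉ = -4.592 − 4.83 = -9.422
L/L_☉ = 10^(−0.4 × -9.422) = 5872

L/L_☉ ≈ 5870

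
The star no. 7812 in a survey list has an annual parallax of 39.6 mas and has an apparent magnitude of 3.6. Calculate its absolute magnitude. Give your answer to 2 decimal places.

p = 39.6 mas = 0.0396″ → d = 1/p = 25.25 pc
5 log₁₀(d/10 pc) = 5 log₁₀(25.25) − 5 = 2.012
M = m − 5 log₁₀(d/10) = 3.6 − 2.012 = 1.588

M ≈ 1.59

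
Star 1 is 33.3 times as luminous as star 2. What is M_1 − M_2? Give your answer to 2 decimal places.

M_1 − M_2 ≈ -3.81

Pogson: ΔM = −2.5 log₁₀(ratio) = −2.5 log₁₀(33.3) = −2.5 × 1.5224 = -3.806
Star 1 is brighter, so it has the smaller magnitude: the difference is negative.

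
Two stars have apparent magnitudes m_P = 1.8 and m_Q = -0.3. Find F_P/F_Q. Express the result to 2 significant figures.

Magnitude difference = 2.1
Flux ratio = 10^(−0.4 Δm) = 10^(−0.4 × 2.1) = 10^-0.840 = 0.1445

F_P/F_Q ≈ 0.14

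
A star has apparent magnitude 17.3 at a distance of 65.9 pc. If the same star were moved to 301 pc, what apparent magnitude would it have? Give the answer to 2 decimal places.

m ≈ 20.60

Flux ∝ 1/d², so Δm = 5 log₁₀(d₂/d₁) = 5 log₁₀(301/65.9) = 3.298
m₂ = m₁ + Δm = 17.3 + (3.298) = 20.598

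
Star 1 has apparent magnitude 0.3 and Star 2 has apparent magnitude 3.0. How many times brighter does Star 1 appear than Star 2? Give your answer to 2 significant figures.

12

Magnitude difference = -2.7
Flux ratio = 10^(−0.4 Δm) = 10^(−0.4 × -2.7) = 10^1.080 = 12.02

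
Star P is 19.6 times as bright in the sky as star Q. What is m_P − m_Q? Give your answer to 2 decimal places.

m_P − m_Q ≈ -3.23

Pogson: Δm = −2.5 log₁₀(ratio) = −2.5 log₁₀(19.6) = −2.5 × 1.2923 = -3.231
Star P is brighter, so it has the smaller magnitude: the difference is negative.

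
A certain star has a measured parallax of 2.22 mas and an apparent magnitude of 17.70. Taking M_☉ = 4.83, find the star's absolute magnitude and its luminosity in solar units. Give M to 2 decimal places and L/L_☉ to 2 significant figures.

d = 1/p = 1000/2.22 mas = 450.5 pc
M = m − 5 log₁₀ d + 5 = 17.70 − 5·2.6536 + 5 = 9.432
M − M_☉ = 9.432 − 4.83 = 4.602
L/L_☉ = 10^(−0.4 × 4.602) = 0.01443

M ≈ 9.43; L/L_☉ ≈ 0.014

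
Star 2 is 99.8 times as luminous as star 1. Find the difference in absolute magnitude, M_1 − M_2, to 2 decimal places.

Pogson: ΔM = −2.5 log₁₀(ratio) = −2.5 log₁₀(99.8) = −2.5 × 1.9991 = -4.998
Star 2 is brighter so has the smaller magnitude: M_1 − M_2 is positive.

M_1 − M_2 ≈ 5.00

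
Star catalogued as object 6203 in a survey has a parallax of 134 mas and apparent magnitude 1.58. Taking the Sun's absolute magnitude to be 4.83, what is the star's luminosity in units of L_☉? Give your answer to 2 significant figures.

L/L_☉ ≈ 11

d = 1/p = 1000/134 mas = 7.463 pc
M = m − 5 log₁₀ d + 5 = 1.58 − 5·0.8729 + 5 = 2.216
M − M_☉ = 2.216 − 4.83 = -2.614
L/L_☉ = 10^(−0.4 × -2.614) = 11.11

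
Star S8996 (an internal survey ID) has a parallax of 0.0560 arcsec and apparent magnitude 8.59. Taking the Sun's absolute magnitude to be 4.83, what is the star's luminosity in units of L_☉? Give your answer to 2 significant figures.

d = 1/p = 1/0.0560″ = 17.86 pc
M = m − 5 log₁₀ d + 5 = 8.59 − 5·1.2518 + 5 = 7.331
M − M_☉ = 7.331 − 4.83 = 2.501
L/L_☉ = 10^(−0.4 × 2.501) = 0.09991

L/L_☉ ≈ 0.10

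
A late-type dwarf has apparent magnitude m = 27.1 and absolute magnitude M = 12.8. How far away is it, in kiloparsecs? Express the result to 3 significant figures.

d ≈ 7.24 kpc

μ = m − M = 14.300
m − M = 5 log₁₀ d − 5
log₁₀ d = (m − M)/5 + 1 = 3.8600
d = 10^3.8600 = 7244 pc
= 7.244 kpc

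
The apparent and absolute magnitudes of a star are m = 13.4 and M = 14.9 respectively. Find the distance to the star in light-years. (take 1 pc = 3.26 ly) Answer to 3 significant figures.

d ≈ 16.3 ly

μ = m − M = -1.500
m − M = 5 log₁₀ d − 5
log₁₀ d = (m − M)/5 + 1 = 0.7000
d = 10^0.7000 = 5.012 pc
= 16.34 ly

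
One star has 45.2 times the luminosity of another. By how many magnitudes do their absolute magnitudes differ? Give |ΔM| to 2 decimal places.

|ΔM| ≈ 4.14

Pogson: ΔM = −2.5 log₁₀(ratio) = −2.5 log₁₀(45.2) = −2.5 × 1.6551 = -4.138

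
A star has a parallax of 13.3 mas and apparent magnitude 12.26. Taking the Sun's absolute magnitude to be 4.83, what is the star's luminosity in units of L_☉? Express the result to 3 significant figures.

L/L_☉ ≈ 0.0603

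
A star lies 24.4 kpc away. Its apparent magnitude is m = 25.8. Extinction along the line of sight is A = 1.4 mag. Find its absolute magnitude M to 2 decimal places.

M ≈ 7.46

d = 24.4 kpc = 24400 pc
5 log₁₀(d/10 pc) = 5 log₁₀(24400) − 5 = 16.937
M = m − 5 log₁₀(d/10) − A = 25.8 − 16.937 − 1.4 = 7.463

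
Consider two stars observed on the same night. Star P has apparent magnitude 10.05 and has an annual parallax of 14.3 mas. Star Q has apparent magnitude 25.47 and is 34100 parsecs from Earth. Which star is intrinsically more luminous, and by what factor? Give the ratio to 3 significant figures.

Star P is more luminous, by a factor of 6.19.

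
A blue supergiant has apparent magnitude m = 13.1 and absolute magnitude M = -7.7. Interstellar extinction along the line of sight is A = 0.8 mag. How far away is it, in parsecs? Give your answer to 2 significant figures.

d ≈ 100000 pc

m − M = 5 log₁₀(d/10 pc) + A  ⇒  13.1 − (-7.7) − 0.8 = 5 log₁₀(d/10)
20.000 = 5 log₁₀(d/10)
log₁₀ d = (m − M − A)/5 + 1 = 5.0000
d = 10^5.0000 = 100000 pc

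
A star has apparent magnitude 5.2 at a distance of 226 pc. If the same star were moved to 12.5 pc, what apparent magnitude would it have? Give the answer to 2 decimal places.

m ≈ -1.09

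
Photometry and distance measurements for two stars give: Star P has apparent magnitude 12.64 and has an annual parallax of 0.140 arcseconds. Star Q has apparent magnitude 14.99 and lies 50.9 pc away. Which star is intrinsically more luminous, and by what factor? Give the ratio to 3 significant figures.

Star P: d = 1/p = 1/0.140″ = 7.143 pc
Star P: M = m − 5 log₁₀ d + 5 = 12.64 − 5·0.8539 + 5 = 13.371
Star Q: M = m − 5 log₁₀ d + 5 = 14.99 − 5·1.7067 + 5 = 11.456
ΔM = M_P − M_Q = 13.371 − (11.456) = 1.914; smaller M is more luminous → Star Q.
L ratio = 10^(0.4 |ΔM|) = 10^0.766 = 5.830

Star Q is more luminous, by a factor of 5.83.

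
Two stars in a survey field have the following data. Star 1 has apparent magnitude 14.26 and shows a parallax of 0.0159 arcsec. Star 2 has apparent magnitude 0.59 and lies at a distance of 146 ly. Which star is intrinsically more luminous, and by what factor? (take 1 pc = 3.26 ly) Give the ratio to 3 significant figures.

Star 2 is more luminous, by a factor of 149000.

Star 1: d = 1/p = 1/0.0159″ = 62.89 pc
Star 1: M = m − 5 log₁₀ d + 5 = 14.26 − 5·1.7986 + 5 = 10.267
Star 2: d = 146 ly / 3.26 = 44.79 pc
Star 2: M = m − 5 log₁₀ d + 5 = 0.59 − 5·1.6511 + 5 = -2.666
ΔM = M_1 − M_2 = 10.267 − (-2.666) = 12.933; smaller M is more luminous → Star 2.
L ratio = 10^(0.4 |ΔM|) = 10^5.173 = 149000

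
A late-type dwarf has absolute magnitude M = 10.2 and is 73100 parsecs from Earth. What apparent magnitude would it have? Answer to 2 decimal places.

m ≈ 29.52

m = M + 5 log₁₀ d − 5 = 10.2 + 5·4.8639 − 5 = 29.520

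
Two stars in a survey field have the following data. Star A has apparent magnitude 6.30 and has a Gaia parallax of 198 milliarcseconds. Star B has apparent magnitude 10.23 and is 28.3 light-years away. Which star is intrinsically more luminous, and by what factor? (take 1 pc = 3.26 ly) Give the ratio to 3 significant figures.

Star A is more luminous, by a factor of 12.6.

Star A: p = 198 mas = 0.198″ → d = 1/p = 5.051 pc
Star A: M = m − 5 log₁₀ d + 5 = 6.30 − 5·0.7033 + 5 = 7.783
Star B: d = 28.3 ly / 3.26 = 8.681 pc
Star B: M = m − 5 log₁₀ d + 5 = 10.23 − 5·0.9386 + 5 = 10.537
ΔM = M_A − M_B = 7.783 − (10.537) = -2.754; smaller M is more luminous → Star A.
L ratio = 10^(0.4 |ΔM|) = 10^1.102 = 12.63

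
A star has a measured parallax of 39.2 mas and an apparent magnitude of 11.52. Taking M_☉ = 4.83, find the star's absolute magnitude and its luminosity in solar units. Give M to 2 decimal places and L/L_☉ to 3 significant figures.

d = 1/p = 1000/39.2 mas = 25.51 pc
M = m − 5 log₁₀ d + 5 = 11.52 − 5·1.4067 + 5 = 9.486
M − M_☉ = 9.486 − 4.83 = 4.656
L/L_☉ = 10^(−0.4 × 4.656) = 0.01372

M ≈ 9.49; L/L_☉ ≈ 0.0137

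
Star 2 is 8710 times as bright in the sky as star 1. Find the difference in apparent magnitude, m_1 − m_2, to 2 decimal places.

Pogson: Δm = −2.5 log₁₀(ratio) = −2.5 log₁₀(8710) = −2.5 × 3.9400 = -9.850
Star 2 is brighter so has the smaller magnitude: m_1 − m_2 is positive.

m_1 − m_2 ≈ 9.85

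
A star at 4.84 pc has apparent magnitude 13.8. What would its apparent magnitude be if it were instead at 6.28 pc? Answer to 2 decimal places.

Flux ∝ 1/d², so Δm = 5 log₁₀(d₂/d₁) = 5 log₁₀(6.28/4.84) = 0.566
m₂ = m₁ + Δm = 13.8 + (0.566) = 14.366

m ≈ 14.37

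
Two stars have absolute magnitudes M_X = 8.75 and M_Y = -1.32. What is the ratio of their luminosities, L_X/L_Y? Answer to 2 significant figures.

L_X/L_Y ≈ 9.4×10^-5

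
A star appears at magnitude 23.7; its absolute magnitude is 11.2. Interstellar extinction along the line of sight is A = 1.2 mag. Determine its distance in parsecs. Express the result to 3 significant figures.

m − M = 5 log₁₀(d/10 pc) + A  ⇒  23.7 − (11.2) − 1.2 = 5 log₁₀(d/10)
11.300 = 5 log₁₀(d/10)
log₁₀ d = (m − M − A)/5 + 1 = 3.2600
d = 10^3.2600 = 1820 pc

d ≈ 1820 pc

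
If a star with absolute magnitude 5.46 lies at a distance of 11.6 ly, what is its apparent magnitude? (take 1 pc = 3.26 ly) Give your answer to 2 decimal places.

m ≈ 3.22

d = 11.6 ly / 3.26 = 3.558 pc
m = M + 5 log₁₀ d − 5 = 5.46 + 5·0.5512 − 5 = 3.216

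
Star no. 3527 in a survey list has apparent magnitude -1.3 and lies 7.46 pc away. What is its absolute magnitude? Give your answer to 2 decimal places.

M ≈ -0.66

5 log₁₀(d/10 pc) = 5 log₁₀(7.460) − 5 = -0.636
M = m − 5 log₁₀(d/10) = -1.3 + 0.636 = -0.664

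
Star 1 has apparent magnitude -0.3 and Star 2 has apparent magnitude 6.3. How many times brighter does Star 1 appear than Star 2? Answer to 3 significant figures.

437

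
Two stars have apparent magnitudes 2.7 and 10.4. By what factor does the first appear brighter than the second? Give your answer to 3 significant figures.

Δm = 2.7 − (10.4) = -7.7
Flux ratio = 10^(−0.4 Δm) = 10^(−0.4 × -7.7) = 10^3.080 = 1202

1200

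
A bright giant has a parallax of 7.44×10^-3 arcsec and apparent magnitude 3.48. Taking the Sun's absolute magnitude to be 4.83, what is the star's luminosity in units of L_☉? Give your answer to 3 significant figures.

L/L_☉ ≈ 626

d = 1/p = 1/7.44×10^-3″ = 134.4 pc
M = m − 5 log₁₀ d + 5 = 3.48 − 5·2.1284 + 5 = -2.162
M − M_☉ = -2.162 − 4.83 = -6.992
L/L_☉ = 10^(−0.4 × -6.992) = 626.4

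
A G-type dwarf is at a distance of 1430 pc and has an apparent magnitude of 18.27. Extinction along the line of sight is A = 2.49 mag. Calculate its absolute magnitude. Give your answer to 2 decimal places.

M ≈ 5.00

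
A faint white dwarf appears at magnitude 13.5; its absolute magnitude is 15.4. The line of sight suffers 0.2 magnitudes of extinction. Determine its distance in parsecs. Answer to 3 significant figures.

m − M = 5 log₁₀(d/10 pc) + A  ⇒  13.5 − (15.4) − 0.2 = 5 log₁₀(d/10)
-2.100 = 5 log₁₀(d/10)
log₁₀ d = (m − M − A)/5 + 1 = 0.5800
d = 10^0.5800 = 3.802 pc

d ≈ 3.80 pc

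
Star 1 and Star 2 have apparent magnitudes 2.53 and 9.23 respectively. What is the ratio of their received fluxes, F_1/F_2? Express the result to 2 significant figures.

F_1/F_2 ≈ 480

Δm = 2.53 − (9.23) = -6.70
Flux ratio = 10^(−0.4 Δm) = 10^(−0.4 × -6.70) = 10^2.680 = 478.6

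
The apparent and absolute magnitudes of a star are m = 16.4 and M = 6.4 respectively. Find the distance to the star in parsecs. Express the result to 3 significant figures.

Distance modulus: m − M = 16.4 − (6.4) = 10.000
m − M = 5 log₁₀ d − 5
log₁₀ d = (m − M)/5 + 1 = 3.0000
d = 10^3.0000 = 1000 pc

d ≈ 1000 pc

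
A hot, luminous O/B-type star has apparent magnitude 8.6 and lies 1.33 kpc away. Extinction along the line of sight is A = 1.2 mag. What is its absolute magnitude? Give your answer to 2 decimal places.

M ≈ -3.22

d = 1.33 kpc = 1330 pc
5 log₁₀(d/10 pc) = 5 log₁₀(1330) − 5 = 10.619
M = m − 5 log₁₀(d/10) − A = 8.6 − 10.619 − 1.2 = -3.219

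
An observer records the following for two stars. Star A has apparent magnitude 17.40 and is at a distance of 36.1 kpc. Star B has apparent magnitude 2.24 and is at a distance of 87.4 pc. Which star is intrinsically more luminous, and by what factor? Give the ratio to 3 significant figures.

Star A: d = 36.1 kpc = 36100 pc
Star A: M = m − 5 log₁₀ d + 5 = 17.40 − 5·4.5575 + 5 = -0.388
Star B: M = m − 5 log₁₀ d + 5 = 2.24 − 5·1.9415 + 5 = -2.468
ΔM = M_A − M_B = -0.388 − (-2.468) = 2.080; smaller M is more luminous → Star B.
L ratio = 10^(0.4 |ΔM|) = 10^0.832 = 6.792

Star B is more luminous, by a factor of 6.79.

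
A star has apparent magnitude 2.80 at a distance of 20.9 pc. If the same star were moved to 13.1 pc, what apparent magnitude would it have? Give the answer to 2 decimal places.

Flux ∝ 1/d², so Δm = 5 log₁₀(d₂/d₁) = 5 log₁₀(13.1/20.9) = -1.014
m₂ = m₁ + Δm = 2.80 + (-1.014) = 1.786

m ≈ 1.79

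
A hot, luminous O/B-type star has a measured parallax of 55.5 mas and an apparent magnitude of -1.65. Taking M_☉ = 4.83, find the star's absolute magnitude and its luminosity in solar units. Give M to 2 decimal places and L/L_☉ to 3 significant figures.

M ≈ -2.93; L/L_☉ ≈ 1270

d = 1/p = 1000/55.5 mas = 18.02 pc
M = m − 5 log₁₀ d + 5 = -1.65 − 5·1.2557 + 5 = -2.929
M − M_☉ = -2.929 − 4.83 = -7.759
L/L_☉ = 10^(−0.4 × -7.759) = 1269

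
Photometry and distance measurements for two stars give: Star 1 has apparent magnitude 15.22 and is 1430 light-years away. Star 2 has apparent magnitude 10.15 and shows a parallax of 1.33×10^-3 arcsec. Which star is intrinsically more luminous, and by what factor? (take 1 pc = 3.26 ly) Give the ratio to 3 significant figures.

Star 1: d = 1430 ly / 3.26 = 438.7 pc
Star 1: M = m − 5 log₁₀ d + 5 = 15.22 − 5·2.6421 + 5 = 7.009
Star 2: d = 1/p = 1/1.33×10^-3″ = 751.9 pc
Star 2: M = m − 5 log₁₀ d + 5 = 10.15 − 5·2.8761 + 5 = 0.769
ΔM = M_1 − M_2 = 7.009 − (0.769) = 6.240; smaller M is more luminous → Star 2.
L ratio = 10^(0.4 |ΔM|) = 10^2.496 = 313.4

Star 2 is more luminous, by a factor of 313.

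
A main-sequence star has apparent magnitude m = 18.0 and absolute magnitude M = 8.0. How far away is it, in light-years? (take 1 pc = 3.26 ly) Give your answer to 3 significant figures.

μ = m − M = 10.000
m − M = 5 log₁₀ d − 5
log₁₀ d = (m − M)/5 + 1 = 3.0000
d = 10^3.0000 = 1000 pc
= 3260 ly

d ≈ 3260 ly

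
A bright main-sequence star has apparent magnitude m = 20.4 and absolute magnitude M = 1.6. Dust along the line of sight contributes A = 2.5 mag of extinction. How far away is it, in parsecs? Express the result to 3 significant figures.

d ≈ 18200 pc

m − M = 5 log₁₀(d/10 pc) + A  ⇒  20.4 − (1.6) − 2.5 = 5 log₁₀(d/10)
16.300 = 5 log₁₀(d/10)
log₁₀ d = (m − M − A)/5 + 1 = 4.2600
d = 10^4.2600 = 18200 pc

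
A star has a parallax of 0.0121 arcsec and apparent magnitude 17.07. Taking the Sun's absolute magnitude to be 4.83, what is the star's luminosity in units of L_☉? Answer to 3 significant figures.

L/L_☉ ≈ 8.68×10^-4

d = 1/p = 1/0.0121″ = 82.64 pc
M = m − 5 log₁₀ d + 5 = 17.07 − 5·1.9172 + 5 = 12.484
M − M_☉ = 12.484 − 4.83 = 7.654
L/L_☉ = 10^(−0.4 × 7.654) = 8.678×10^-4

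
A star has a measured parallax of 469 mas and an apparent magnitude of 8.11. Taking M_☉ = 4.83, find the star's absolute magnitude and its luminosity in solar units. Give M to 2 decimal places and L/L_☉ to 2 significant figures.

M ≈ 11.47; L/L_☉ ≈ 2.2×10^-3

d = 1/p = 1000/469 mas = 2.132 pc
M = m − 5 log₁₀ d + 5 = 8.11 − 5·0.3288 + 5 = 11.466
M − M_☉ = 11.466 − 4.83 = 6.636
L/L_☉ = 10^(−0.4 × 6.636) = 2.216×10^-3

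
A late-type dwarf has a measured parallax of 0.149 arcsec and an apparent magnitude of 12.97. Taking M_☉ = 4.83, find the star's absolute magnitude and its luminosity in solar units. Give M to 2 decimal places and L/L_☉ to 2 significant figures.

M ≈ 13.84; L/L_☉ ≈ 2.5×10^-4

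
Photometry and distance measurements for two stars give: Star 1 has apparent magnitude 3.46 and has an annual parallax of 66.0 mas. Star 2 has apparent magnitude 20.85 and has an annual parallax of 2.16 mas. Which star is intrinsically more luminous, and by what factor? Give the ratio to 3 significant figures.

Star 1 is more luminous, by a factor of 9680.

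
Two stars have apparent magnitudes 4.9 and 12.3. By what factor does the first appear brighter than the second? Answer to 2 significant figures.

910

Magnitude difference = -7.4
Flux ratio = 10^(−0.4 Δm) = 10^(−0.4 × -7.4) = 10^2.960 = 912.0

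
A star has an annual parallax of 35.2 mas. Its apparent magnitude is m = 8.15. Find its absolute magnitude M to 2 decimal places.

p = 35.2 mas = 0.0352″ → d = 1/p = 28.41 pc
5 log₁₀(d/10 pc) = 5 log₁₀(28.41) − 5 = 2.267
M = m − 5 log₁₀(d/10) = 8.15 − 2.267 = 5.883

M ≈ 5.88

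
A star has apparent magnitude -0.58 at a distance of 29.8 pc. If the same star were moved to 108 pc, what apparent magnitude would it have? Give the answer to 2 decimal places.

m ≈ 2.22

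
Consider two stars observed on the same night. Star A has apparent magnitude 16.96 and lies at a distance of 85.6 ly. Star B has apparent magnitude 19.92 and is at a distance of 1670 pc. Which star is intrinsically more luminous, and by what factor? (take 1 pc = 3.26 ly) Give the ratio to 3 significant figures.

Star A: d = 85.6 ly / 3.26 = 26.26 pc
Star A: M = m − 5 log₁₀ d + 5 = 16.96 − 5·1.4193 + 5 = 14.864
Star B: M = m − 5 log₁₀ d + 5 = 19.92 − 5·3.2227 + 5 = 8.806
ΔM = M_A − M_B = 14.864 − (8.806) = 6.057; smaller M is more luminous → Star B.
L ratio = 10^(0.4 |ΔM|) = 10^2.423 = 264.8

Star B is more luminous, by a factor of 265.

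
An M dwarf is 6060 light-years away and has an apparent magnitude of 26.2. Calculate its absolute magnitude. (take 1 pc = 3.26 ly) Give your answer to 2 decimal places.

M ≈ 14.85

d = 6060 ly / 3.26 = 1859 pc
5 log₁₀(d/10 pc) = 5 log₁₀(1859) − 5 = 11.346
M = m − 5 log₁₀(d/10) = 26.2 − 11.346 = 14.854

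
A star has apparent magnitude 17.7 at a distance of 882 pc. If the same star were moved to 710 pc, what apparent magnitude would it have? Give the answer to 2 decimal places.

Flux ∝ 1/d², so Δm = 5 log₁₀(d₂/d₁) = 5 log₁₀(710/882) = -0.471
m₂ = m₁ + Δm = 17.7 + (-0.471) = 17.229

m ≈ 17.23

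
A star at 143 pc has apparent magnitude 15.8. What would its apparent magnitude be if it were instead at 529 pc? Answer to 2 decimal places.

m ≈ 18.64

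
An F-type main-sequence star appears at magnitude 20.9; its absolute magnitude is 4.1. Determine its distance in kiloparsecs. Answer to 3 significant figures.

Distance modulus: m − M = 20.9 − (4.1) = 16.800
m − M = 5 log₁₀ d − 5
log₁₀ d = (m − M)/5 + 1 = 4.3600
d = 10^4.3600 = 22910 pc
= 22.91 kpc

d ≈ 22.9 kpc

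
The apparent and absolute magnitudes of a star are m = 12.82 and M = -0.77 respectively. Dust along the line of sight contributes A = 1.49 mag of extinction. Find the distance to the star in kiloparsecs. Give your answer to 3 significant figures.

d ≈ 2.63 kpc

m − M = 5 log₁₀(d/10 pc) + A  ⇒  12.82 − (-0.77) − 1.49 = 5 log₁₀(d/10)
12.100 = 5 log₁₀(d/10)
log₁₀ d = (m − M − A)/5 + 1 = 3.4200
d = 10^3.4200 = 2630 pc
= 2.630 kpc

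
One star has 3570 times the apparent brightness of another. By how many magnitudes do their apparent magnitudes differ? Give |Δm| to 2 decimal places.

|Δm| ≈ 8.88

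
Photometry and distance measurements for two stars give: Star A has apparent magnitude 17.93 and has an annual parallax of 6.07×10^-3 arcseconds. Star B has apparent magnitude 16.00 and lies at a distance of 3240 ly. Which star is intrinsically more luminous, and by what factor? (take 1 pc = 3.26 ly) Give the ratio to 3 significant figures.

Star B is more luminous, by a factor of 215.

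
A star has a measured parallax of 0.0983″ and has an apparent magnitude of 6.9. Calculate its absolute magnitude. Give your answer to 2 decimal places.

d = 1/p = 1/0.0983″ = 10.17 pc
5 log₁₀(d/10 pc) = 5 log₁₀(10.17) − 5 = 0.037
M = m − 5 log₁₀(d/10) = 6.9 − 0.037 = 6.863

M ≈ 6.86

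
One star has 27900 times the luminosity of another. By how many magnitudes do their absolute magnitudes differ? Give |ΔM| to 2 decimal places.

Pogson: ΔM = −2.5 log₁₀(ratio) = −2.5 log₁₀(27900) = −2.5 × 4.4456 = -11.114

|ΔM| ≈ 11.11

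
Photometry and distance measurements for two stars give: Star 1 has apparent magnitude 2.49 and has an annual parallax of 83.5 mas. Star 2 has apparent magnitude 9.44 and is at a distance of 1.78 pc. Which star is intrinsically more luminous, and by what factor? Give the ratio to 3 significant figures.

Star 1: p = 83.5 mas = 0.0835″ → d = 1/p = 11.98 pc
Star 1: M = m − 5 log₁₀ d + 5 = 2.49 − 5·1.0783 + 5 = 2.098
Star 2: M = m − 5 log₁₀ d + 5 = 9.44 − 5·0.2504 + 5 = 13.188
ΔM = M_1 − M_2 = 2.098 − (13.188) = -11.089; smaller M is more luminous → Star 1.
L ratio = 10^(0.4 |ΔM|) = 10^4.436 = 27280

Star 1 is more luminous, by a factor of 27300.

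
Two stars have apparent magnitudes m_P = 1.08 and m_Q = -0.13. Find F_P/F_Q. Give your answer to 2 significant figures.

Δm = 1.08 − (-0.13) = 1.21
Flux ratio = 10^(−0.4 Δm) = 10^(−0.4 × 1.21) = 10^-0.484 = 0.3281

F_P/F_Q ≈ 0.33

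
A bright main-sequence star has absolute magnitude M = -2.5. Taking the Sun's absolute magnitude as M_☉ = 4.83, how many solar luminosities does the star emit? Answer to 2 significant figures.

M − M_☉ = -2.5 − 4.83 = -7.330
L/L_☉ = 10^(−0.4 (M − M_☉)) = 10^2.932 = 855.1

L/L_☉ ≈ 860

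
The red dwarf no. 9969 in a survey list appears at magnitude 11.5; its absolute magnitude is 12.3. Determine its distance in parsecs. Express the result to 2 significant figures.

d ≈ 6.9 pc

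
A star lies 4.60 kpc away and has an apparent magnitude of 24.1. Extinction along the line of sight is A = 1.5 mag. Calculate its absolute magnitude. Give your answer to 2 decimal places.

d = 4.60 kpc = 4600 pc
5 log₁₀(d/10 pc) = 5 log₁₀(4600) − 5 = 13.314
M = m − 5 log₁₀(d/10) − A = 24.1 − 13.314 − 1.5 = 9.286

M ≈ 9.29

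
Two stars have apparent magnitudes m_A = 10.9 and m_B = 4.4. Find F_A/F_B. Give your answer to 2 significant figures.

F_A/F_B ≈ 2.5×10^-3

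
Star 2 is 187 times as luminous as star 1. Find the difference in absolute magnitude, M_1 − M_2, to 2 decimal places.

M_1 − M_2 ≈ 5.68

Pogson: ΔM = −2.5 log₁₀(ratio) = −2.5 log₁₀(187) = −2.5 × 2.2718 = -5.680
Star 2 is brighter so has the smaller magnitude: M_1 − M_2 is positive.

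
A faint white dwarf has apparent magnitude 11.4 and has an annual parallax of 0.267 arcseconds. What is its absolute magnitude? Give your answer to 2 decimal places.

M ≈ 13.53

d = 1/p = 1/0.267″ = 3.745 pc
5 log₁₀(d/10 pc) = 5 log₁₀(3.745) − 5 = -2.133
M = m − 5 log₁₀(d/10) = 11.4 + 2.133 = 13.533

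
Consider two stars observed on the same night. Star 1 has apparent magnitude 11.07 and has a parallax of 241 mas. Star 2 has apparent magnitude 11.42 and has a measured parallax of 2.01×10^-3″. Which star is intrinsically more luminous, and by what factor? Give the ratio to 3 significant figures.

Star 2 is more luminous, by a factor of 10400.

Star 1: p = 241 mas = 0.241″ → d = 1/p = 4.149 pc
Star 1: M = m − 5 log₁₀ d + 5 = 11.07 − 5·0.6180 + 5 = 12.980
Star 2: d = 1/p = 1/2.01×10^-3″ = 497.5 pc
Star 2: M = m − 5 log₁₀ d + 5 = 11.42 − 5·2.6968 + 5 = 2.936
ΔM = M_1 − M_2 = 12.980 − (2.936) = 10.044; smaller M is more luminous → Star 2.
L ratio = 10^(0.4 |ΔM|) = 10^4.018 = 10410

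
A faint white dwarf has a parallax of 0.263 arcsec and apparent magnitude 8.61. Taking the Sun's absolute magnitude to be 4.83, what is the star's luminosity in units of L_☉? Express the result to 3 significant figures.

d = 1/p = 1/0.263″ = 3.802 pc
M = m − 5 log₁₀ d + 5 = 8.61 − 5·0.5800 + 5 = 10.710
M − M_☉ = 10.710 − 4.83 = 5.880
L/L_☉ = 10^(−0.4 × 5.880) = 4.447×10^-3

L/L_☉ ≈ 4.45×10^-3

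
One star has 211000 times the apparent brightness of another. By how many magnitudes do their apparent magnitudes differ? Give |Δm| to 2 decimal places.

|Δm| ≈ 13.31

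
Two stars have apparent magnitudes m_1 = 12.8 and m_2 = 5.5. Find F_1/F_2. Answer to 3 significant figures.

F_1/F_2 ≈ 1.20×10^-3

Magnitude difference = 7.3
Flux ratio = 10^(−0.4 Δm) = 10^(−0.4 × 7.3) = 10^-2.920 = 1.202×10^-3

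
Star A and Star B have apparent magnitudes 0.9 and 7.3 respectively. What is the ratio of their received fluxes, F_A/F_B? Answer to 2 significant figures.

F_A/F_B ≈ 360

Δm = 0.9 − (7.3) = -6.4
Flux ratio = 10^(−0.4 Δm) = 10^(−0.4 × -6.4) = 10^2.560 = 363.1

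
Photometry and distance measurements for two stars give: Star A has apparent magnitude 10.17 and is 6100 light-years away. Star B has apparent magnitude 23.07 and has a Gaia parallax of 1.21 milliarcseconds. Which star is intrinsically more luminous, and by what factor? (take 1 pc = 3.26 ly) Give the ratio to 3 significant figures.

Star A is more luminous, by a factor of 741000.

Star A: d = 6100 ly / 3.26 = 1871 pc
Star A: M = m − 5 log₁₀ d + 5 = 10.17 − 5·3.2721 + 5 = -1.191
Star B: p = 1.21 mas = 1.21×10^-3″ → d = 1/p = 826.4 pc
Star B: M = m − 5 log₁₀ d + 5 = 23.07 − 5·2.9172 + 5 = 13.484
ΔM = M_A − M_B = -1.191 − (13.484) = -14.674; smaller M is more luminous → Star A.
L ratio = 10^(0.4 |ΔM|) = 10^5.870 = 741000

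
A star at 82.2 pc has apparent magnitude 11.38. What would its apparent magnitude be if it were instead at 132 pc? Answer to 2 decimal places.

Flux ∝ 1/d², so Δm = 5 log₁₀(d₂/d₁) = 5 log₁₀(132/82.2) = 1.029
m₂ = m₁ + Δm = 11.38 + (1.029) = 12.409

m ≈ 12.41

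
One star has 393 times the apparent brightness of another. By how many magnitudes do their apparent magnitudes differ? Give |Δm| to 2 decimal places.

Pogson: Δm = −2.5 log₁₀(ratio) = −2.5 log₁₀(393) = −2.5 × 2.5944 = -6.486

|Δm| ≈ 6.49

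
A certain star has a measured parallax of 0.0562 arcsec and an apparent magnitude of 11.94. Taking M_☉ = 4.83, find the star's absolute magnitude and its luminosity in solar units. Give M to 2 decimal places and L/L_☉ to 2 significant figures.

M ≈ 10.69; L/L_☉ ≈ 4.5×10^-3

d = 1/p = 1/0.0562″ = 17.79 pc
M = m − 5 log₁₀ d + 5 = 11.94 − 5·1.2503 + 5 = 10.689
M − M_☉ = 10.689 − 4.83 = 5.859
L/L_☉ = 10^(−0.4 × 5.859) = 4.534×10^-3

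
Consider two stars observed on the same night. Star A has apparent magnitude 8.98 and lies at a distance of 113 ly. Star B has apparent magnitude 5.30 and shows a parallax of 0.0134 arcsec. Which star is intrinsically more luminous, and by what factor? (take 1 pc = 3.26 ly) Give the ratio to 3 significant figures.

Star B is more luminous, by a factor of 137.

Star A: d = 113 ly / 3.26 = 34.66 pc
Star A: M = m − 5 log₁₀ d + 5 = 8.98 − 5·1.5399 + 5 = 6.281
Star B: d = 1/p = 1/0.0134″ = 74.63 pc
Star B: M = m − 5 log₁₀ d + 5 = 5.30 − 5·1.8729 + 5 = 0.936
ΔM = M_A − M_B = 6.281 − (0.936) = 5.345; smaller M is more luminous → Star B.
L ratio = 10^(0.4 |ΔM|) = 10^2.138 = 137.4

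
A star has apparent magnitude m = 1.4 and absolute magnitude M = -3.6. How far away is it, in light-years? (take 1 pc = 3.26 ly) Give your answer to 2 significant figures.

μ = m − M = 5.000
m − M = 5 log₁₀ d − 5
log₁₀ d = (m − M)/5 + 1 = 2.0000
d = 10^2.0000 = 100.0 pc
= 326.0 ly

d ≈ 330 ly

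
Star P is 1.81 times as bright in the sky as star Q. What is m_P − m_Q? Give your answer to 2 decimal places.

m_P − m_Q ≈ -0.64

Pogson: Δm = −2.5 log₁₀(ratio) = −2.5 log₁₀(1.81) = −2.5 × 0.2577 = -0.644
Star P is brighter, so it has the smaller magnitude: the difference is negative.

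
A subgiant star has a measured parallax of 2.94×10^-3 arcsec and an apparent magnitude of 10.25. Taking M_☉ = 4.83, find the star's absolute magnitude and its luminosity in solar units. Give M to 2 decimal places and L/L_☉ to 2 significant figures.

M ≈ 2.59; L/L_☉ ≈ 7.9

d = 1/p = 1/2.94×10^-3″ = 340.1 pc
M = m − 5 log₁₀ d + 5 = 10.25 − 5·2.5317 + 5 = 2.592
M − M_☉ = 2.592 − 4.83 = -2.238
L/L_☉ = 10^(−0.4 × -2.238) = 7.858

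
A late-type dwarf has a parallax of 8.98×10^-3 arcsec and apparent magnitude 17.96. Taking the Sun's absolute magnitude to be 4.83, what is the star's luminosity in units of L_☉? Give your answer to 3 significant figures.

d = 1/p = 1/8.98×10^-3″ = 111.4 pc
M = m − 5 log₁₀ d + 5 = 17.96 − 5·2.0467 + 5 = 12.726
M − M_☉ = 12.726 − 4.83 = 7.896
L/L_☉ = 10^(−0.4 × 7.896) = 6.941×10^-4

L/L_☉ ≈ 6.94×10^-4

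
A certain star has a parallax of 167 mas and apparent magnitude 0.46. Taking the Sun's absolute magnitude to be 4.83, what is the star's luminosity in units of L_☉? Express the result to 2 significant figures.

L/L_☉ ≈ 20

d = 1/p = 1000/167 mas = 5.988 pc
M = m − 5 log₁₀ d + 5 = 0.46 − 5·0.7773 + 5 = 1.574
M − M_☉ = 1.574 − 4.83 = -3.256
L/L_☉ = 10^(−0.4 × -3.256) = 20.07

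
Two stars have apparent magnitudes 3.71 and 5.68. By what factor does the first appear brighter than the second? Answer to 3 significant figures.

6.14

Magnitude difference = -1.97
Flux ratio = 10^(−0.4 Δm) = 10^(−0.4 × -1.97) = 10^0.788 = 6.138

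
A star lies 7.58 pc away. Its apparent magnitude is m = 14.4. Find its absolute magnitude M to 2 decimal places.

5 log₁₀(d/10 pc) = 5 log₁₀(7.580) − 5 = -0.602
M = m − 5 log₁₀(d/10) = 14.4 + 0.602 = 15.002

M ≈ 15.00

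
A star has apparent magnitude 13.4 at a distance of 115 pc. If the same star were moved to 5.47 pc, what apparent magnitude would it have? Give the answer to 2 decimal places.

m ≈ 6.79

Flux ∝ 1/d², so Δm = 5 log₁₀(d₂/d₁) = 5 log₁₀(5.47/115) = -6.614
m₂ = m₁ + Δm = 13.4 + (-6.614) = 6.786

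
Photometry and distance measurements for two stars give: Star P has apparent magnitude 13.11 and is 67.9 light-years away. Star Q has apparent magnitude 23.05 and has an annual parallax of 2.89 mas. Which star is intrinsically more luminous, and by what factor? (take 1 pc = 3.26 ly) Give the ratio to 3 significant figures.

Star P is more luminous, by a factor of 34.3.

Star P: d = 67.9 ly / 3.26 = 20.83 pc
Star P: M = m − 5 log₁₀ d + 5 = 13.11 − 5·1.3187 + 5 = 11.517
Star Q: p = 2.89 mas = 2.89×10^-3″ → d = 1/p = 346.0 pc
Star Q: M = m − 5 log₁₀ d + 5 = 23.05 − 5·2.5391 + 5 = 15.354
ΔM = M_P − M_Q = 11.517 − (15.354) = -3.838; smaller M is more luminous → Star P.
L ratio = 10^(0.4 |ΔM|) = 10^1.535 = 34.28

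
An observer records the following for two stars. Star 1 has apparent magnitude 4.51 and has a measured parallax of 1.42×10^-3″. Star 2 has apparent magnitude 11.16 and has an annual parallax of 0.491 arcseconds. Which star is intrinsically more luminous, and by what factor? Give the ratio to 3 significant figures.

Star 1 is more luminous, by a factor of 5.46×10^7.

Star 1: d = 1/p = 1/1.42×10^-3″ = 704.2 pc
Star 1: M = m − 5 log₁₀ d + 5 = 4.51 − 5·2.8477 + 5 = -4.729
Star 2: d = 1/p = 1/0.491″ = 2.037 pc
Star 2: M = m − 5 log₁₀ d + 5 = 11.16 − 5·0.3089 + 5 = 14.615
ΔM = M_1 − M_2 = -4.729 − (14.615) = -19.344; smaller M is more luminous → Star 1.
L ratio = 10^(0.4 |ΔM|) = 10^7.738 = 5.465×10^7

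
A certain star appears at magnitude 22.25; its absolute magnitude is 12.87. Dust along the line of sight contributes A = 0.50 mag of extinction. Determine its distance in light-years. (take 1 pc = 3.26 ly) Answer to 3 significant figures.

d ≈ 1950 ly

m − M = 5 log₁₀(d/10 pc) + A  ⇒  22.25 − (12.87) − 0.50 = 5 log₁₀(d/10)
8.880 = 5 log₁₀(d/10)
log₁₀ d = (m − M − A)/5 + 1 = 2.7760
d = 10^2.7760 = 597.0 pc
= 1946 ly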